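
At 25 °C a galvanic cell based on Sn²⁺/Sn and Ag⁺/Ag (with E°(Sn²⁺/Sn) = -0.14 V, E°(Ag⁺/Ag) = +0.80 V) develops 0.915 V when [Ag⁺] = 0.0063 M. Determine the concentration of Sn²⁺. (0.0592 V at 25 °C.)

2.8 × 10^-4 M

From the Nernst equation, log Q = n(E° − E)/0.0592 = 2(0.94 − 0.915)/0.0592 = 0.845, so Q = 6.99.
With Q = [Sn²⁺]/[Ag⁺]^2 and the known concentrations, [Sn²⁺] in the numerator gives [Sn²⁺] = 2.8 × 10^-4 M.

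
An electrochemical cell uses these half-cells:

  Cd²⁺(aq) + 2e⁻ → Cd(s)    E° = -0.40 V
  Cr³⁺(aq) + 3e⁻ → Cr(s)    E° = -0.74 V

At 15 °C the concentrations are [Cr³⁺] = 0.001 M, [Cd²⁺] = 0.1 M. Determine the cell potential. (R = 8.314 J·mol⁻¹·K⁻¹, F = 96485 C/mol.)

The Cd²⁺/Cd couple has the higher reduction potential and acts as the cathode, so E°_cell = -0.40 − (-0.74) = 0.34 V.
Balancing electrons gives n = 6; the reaction quotient is Q = [Cr³⁺]^2/[Cd²⁺]^3 = 0.00100.
E = E° − (RT/nF) ln Q = 0.34 − (8.314×288)/(6×96485) × (-6.908) = 0.340 + 0.029 = 0.369 V.

0.369 V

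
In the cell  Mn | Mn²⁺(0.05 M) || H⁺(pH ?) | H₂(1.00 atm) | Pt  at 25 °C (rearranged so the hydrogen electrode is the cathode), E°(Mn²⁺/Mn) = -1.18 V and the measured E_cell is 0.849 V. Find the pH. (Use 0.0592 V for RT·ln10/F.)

E°_cell = 1.18 V and n = 2.
log Q = n(E° − E)/0.0592 = 2×(1.18 − 0.849)/0.0592 = 11.182.
With Q = [Mn²⁺]·P(H₂) / [H⁺]^2, solving for [H⁺] gives log[H⁺] = -6.242, so pH = 6.24.

pH = 6.24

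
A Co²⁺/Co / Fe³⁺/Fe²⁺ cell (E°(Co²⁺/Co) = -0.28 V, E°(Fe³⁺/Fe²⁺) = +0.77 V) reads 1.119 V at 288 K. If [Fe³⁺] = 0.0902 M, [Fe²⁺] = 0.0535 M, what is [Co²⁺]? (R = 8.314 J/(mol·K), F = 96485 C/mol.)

From the Nernst equation, ln Q = nF(E° − E)/RT = 2×96485×(1.05 − 1.119)/(8.314×288) = -5.561, so Q = 0.00385.
With Q = [Co²⁺]·[Fe²⁺]^2/[Fe³⁺]^2 and the known concentrations, [Co²⁺] in the numerator gives [Co²⁺] = 0.011 M.

0.011 M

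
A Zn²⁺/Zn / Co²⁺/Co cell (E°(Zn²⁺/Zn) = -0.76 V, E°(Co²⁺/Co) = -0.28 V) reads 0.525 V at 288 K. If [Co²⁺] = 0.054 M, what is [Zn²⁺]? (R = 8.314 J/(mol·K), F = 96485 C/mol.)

0.0014 M

From the Nernst equation, ln Q = nF(E° − E)/RT = 2×96485×(0.48 − 0.525)/(8.314×288) = -3.627, so Q = 0.0266.
With Q = [Zn²⁺]/[Co²⁺] and the known concentrations, [Zn²⁺] in the numerator gives [Zn²⁺] = 0.0014 M.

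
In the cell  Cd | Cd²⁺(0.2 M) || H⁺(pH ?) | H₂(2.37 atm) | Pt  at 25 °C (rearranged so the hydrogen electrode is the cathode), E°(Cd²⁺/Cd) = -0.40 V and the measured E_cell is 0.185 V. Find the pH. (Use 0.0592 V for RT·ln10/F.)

pH = 3.79

E°_cell = 0.40 V and n = 2.
log Q = n(E° − E)/0.0592 = 2×(0.40 − 0.185)/0.0592 = 7.264.
With Q = [Cd²⁺]·P(H₂) / [H⁺]^2, solving for [H⁺] gives log[H⁺] = -3.794, so pH = 3.79.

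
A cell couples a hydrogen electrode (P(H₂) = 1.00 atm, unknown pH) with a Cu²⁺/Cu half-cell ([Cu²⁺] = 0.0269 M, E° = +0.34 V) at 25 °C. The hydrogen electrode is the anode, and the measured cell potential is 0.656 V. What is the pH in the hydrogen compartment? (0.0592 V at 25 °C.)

pH = 6.12

E°_cell = 0.34 V and n = 2.
log Q = n(E° − E)/0.0592 = 2×(0.34 − 0.656)/0.0592 = -10.676.
With Q = [H⁺]^2 / ([Cu²⁺]·P(H₂)), solving for [H⁺] gives log[H⁺] = -6.123, so pH = 6.12.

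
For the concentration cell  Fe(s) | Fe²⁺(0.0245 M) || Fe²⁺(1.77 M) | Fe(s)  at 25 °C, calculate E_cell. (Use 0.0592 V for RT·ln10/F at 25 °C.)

Both half-cells are Fe²⁺/Fe, so E°_cell = 0. The concentrated side is the cathode; the cell reaction moves Fe²⁺ from high to low concentration with n = 2.
Q = [Fe²⁺]_dilute/[Fe²⁺]_conc = 0.0245/1.77 = 0.0138.
E = 0 − (0.0592/2) log Q = −(0.0592/2)(-1.859) = 0.0550 V.

0.055 V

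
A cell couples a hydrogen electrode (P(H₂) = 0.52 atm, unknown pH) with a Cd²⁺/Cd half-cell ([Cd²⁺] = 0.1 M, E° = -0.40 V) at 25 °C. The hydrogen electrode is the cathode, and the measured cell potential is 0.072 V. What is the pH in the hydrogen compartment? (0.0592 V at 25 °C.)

E°_cell = 0.40 V and n = 2.
log Q = n(E° − E)/0.0592 = 2×(0.40 − 0.072)/0.0592 = 11.081.
With Q = [Cd²⁺]·P(H₂) / [H⁺]^2, solving for [H⁺] gives log[H⁺] = -6.183, so pH = 6.18.

pH = 6.18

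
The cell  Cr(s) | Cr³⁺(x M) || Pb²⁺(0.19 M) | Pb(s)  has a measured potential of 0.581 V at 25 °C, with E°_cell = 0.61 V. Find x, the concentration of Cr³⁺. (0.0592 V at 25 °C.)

2.4 M

From the Nernst equation, log Q = n(E° − E)/0.0592 = 6(0.61 − 0.581)/0.0592 = 2.939, so Q = 869.
With Q = [Cr³⁺]^2/[Pb²⁺]^3 and the known concentrations, [Cr³⁺]^2 in the numerator gives [Cr³⁺] = 2.4 M.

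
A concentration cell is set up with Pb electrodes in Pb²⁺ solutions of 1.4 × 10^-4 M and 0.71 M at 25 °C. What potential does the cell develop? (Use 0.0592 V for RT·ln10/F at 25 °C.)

Both half-cells are Pb²⁺/Pb, so E°_cell = 0. The concentrated side is the cathode; the cell reaction moves Pb²⁺ from high to low concentration with n = 2.
Q = [Pb²⁺]_dilute/[Pb²⁺]_conc = 1.4 × 10^-4/0.71 = 1.97 × 10^-4.
E = 0 − (0.0592/2) log Q = −(0.0592/2)(-3.705) = 0.1097 V.

0.11 V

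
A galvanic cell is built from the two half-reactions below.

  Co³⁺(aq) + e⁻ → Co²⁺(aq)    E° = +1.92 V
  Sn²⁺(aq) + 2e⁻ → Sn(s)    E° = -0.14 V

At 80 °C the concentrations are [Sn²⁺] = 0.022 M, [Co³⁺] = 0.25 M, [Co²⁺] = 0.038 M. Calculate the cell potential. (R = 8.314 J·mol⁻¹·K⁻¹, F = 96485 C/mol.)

2.18 V

The Co³⁺/Co²⁺ couple has the higher reduction potential and acts as the cathode, so E°_cell = +1.92 − (-0.14) = 2.06 V.
Balancing electrons gives n = 2; the reaction quotient is Q = [Sn²⁺]·[Co²⁺]^2/[Co³⁺]^2 = 5.08 × 10^-4.
E = E° − (RT/nF) ln Q = 2.06 − (8.314×353)/(2×96485) × (-7.584) = 2.060 + 0.115 = 2.175 V.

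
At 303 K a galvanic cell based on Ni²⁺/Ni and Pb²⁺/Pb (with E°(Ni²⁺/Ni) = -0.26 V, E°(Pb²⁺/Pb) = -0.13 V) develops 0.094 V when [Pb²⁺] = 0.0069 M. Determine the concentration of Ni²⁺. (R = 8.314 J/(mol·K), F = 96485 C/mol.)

0.11 M

From the Nernst equation, ln Q = nF(E° − E)/RT = 2×96485×(0.13 − 0.094)/(8.314×303) = 2.758, so Q = 15.8.
With Q = [Ni²⁺]/[Pb²⁺] and the known concentrations, [Ni²⁺] in the numerator gives [Ni²⁺] = 0.11 M.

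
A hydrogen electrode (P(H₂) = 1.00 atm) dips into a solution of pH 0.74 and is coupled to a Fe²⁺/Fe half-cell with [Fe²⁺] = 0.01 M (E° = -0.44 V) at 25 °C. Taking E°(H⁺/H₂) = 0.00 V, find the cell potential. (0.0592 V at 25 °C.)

The hydrogen couple is the cathode, so E°_cell = 0.44 V; n = 2.
[H⁺] = 10^(−0.74) = 0.18 M, and Q = [Fe²⁺]·P(H₂) / [H⁺]^2 = 0.302.
E = E° − (0.0592/2) log Q = 0.44 − (0.0592/2)(-0.520) = 0.455 V.

0.46 V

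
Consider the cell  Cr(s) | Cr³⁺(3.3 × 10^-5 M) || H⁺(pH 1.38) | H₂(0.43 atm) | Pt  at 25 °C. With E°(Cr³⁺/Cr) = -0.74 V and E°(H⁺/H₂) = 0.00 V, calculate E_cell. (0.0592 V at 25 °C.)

0.76 V

The hydrogen couple is the cathode, so E°_cell = 0.74 V; n = 6.
[H⁺] = 10^(−1.38) = 0.042 M, and Q = [Cr³⁺]^2·P(H₂)^3 / [H⁺]^6 = 0.0165.
E = E° − (0.0592/6) log Q = 0.74 − (0.0592/6)(-1.783) = 0.758 V.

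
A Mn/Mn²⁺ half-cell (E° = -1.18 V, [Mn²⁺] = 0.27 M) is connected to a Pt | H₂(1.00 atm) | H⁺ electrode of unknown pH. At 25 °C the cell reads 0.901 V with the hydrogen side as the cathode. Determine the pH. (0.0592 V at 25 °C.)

E°_cell = 1.18 V and n = 2.
log Q = n(E° − E)/0.0592 = 2×(1.18 − 0.901)/0.0592 = 9.426.
With Q = [Mn²⁺]·P(H₂) / [H⁺]^2, solving for [H⁺] gives log[H⁺] = -4.997, so pH = 5.00.

pH = 5.00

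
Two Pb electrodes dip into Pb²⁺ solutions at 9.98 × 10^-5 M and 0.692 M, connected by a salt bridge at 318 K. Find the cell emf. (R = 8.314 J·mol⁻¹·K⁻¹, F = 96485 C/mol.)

Both half-cells are Pb²⁺/Pb, so E°_cell = 0. The concentrated side is the cathode; the cell reaction moves Pb²⁺ from high to low concentration with n = 2.
Q = [Pb²⁺]_dilute/[Pb²⁺]_conc = 9.98 × 10^-5/0.692 = 1.44 × 10^-4.
E = 0 − (RT/nF) ln Q = −((8.314×318)/(2×96485))(-8.844) = 0.1212 V.

0.12 V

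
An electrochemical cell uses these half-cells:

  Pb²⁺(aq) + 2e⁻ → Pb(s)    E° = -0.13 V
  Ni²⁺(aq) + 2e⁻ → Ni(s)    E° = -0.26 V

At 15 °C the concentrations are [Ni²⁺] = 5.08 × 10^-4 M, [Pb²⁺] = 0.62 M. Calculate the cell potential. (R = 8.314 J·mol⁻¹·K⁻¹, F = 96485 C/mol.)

0.218 V

The Pb²⁺/Pb couple has the higher reduction potential and acts as the cathode, so E°_cell = -0.13 − (-0.26) = 0.13 V.
Balancing electrons gives n = 2; the reaction quotient is Q = [Ni²⁺]/[Pb²⁺] = 8.19 × 10^-4.
E = E° − (RT/nF) ln Q = 0.13 − (8.314×288)/(2×96485) × (-7.107) = 0.130 + 0.088 = 0.218 V.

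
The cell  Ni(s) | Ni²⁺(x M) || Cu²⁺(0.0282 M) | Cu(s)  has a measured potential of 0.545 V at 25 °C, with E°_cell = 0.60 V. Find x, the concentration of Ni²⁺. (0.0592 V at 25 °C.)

From the Nernst equation, log Q = n(E° − E)/0.0592 = 2(0.60 − 0.545)/0.0592 = 1.858, so Q = 72.1.
With Q = [Ni²⁺]/[Cu²⁺] and the known concentrations, [Ni²⁺] in the numerator gives [Ni²⁺] = 2.0 M.

2.0 M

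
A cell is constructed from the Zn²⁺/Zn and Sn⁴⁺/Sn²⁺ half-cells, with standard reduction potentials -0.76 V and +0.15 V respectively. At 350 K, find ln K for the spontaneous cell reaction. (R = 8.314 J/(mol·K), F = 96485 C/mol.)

E°_cell = +0.15 − (-0.76) = 0.91 V, with n = 2 electrons transferred.
At equilibrium E = 0, so the Nernst equation gives ln K = nFE°/RT = (2)(96485)(0.91)/((8.314)(350)) = 60.35.

ln K = 60.3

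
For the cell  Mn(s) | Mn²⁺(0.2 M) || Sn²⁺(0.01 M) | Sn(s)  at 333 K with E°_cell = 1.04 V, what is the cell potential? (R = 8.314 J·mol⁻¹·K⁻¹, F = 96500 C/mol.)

0.997 V

Balancing electrons gives n = 2; the reaction quotient is Q = [Mn²⁺]/[Sn²⁺] = 20.0.
E = E° − (RT/nF) ln Q = 1.04 − (8.314×333)/(2×96500) × (2.996) = 1.040 − 0.043 = 0.997 V.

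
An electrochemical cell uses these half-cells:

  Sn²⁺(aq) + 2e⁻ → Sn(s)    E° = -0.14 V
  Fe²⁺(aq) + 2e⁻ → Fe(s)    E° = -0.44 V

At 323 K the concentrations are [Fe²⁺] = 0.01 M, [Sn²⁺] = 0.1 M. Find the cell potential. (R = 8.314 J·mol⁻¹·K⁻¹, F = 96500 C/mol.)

0.332 V

The Sn²⁺/Sn couple has the higher reduction potential and acts as the cathode, so E°_cell = -0.14 − (-0.44) = 0.30 V.
Balancing electrons gives n = 2; the reaction quotient is Q = [Fe²⁺]/[Sn²⁺] = 0.100.
E = E° − (RT/nF) ln Q = 0.30 − (8.314×323)/(2×96500) × (-2.303) = 0.300 + 0.032 = 0.332 V.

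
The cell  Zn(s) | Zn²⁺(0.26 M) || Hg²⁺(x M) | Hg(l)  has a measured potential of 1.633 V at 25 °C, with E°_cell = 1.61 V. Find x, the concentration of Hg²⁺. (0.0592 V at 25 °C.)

From the Nernst equation, log Q = n(E° − E)/0.0592 = 2(1.61 − 1.633)/0.0592 = -0.777, so Q = 0.167.
With Q = [Zn²⁺]/[Hg²⁺] and the known concentrations, [Hg²⁺] in the denominator gives [Hg²⁺] = 1.6 M.

1.6 M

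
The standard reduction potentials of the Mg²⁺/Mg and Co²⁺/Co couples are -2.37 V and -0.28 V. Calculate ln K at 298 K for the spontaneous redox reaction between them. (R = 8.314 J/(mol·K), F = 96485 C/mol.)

E°_cell = -0.28 − (-2.37) = 2.09 V, with n = 2 electrons transferred.
At equilibrium E = 0, so the Nernst equation gives ln K = nFE°/RT = (2)(96485)(2.09)/((8.314)(298)) = 162.78.

ln K = 162.8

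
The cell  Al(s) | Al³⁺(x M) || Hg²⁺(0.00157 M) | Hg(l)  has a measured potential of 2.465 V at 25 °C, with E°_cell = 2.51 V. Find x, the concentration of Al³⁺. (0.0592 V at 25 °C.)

From the Nernst equation, log Q = n(E° − E)/0.0592 = 6(2.51 − 2.465)/0.0592 = 4.561, so Q = 3.64 × 10^4.
With Q = [Al³⁺]^2/[Hg²⁺]^3 and the known concentrations, [Al³⁺]^2 in the numerator gives [Al³⁺] = 0.012 M.

0.012 M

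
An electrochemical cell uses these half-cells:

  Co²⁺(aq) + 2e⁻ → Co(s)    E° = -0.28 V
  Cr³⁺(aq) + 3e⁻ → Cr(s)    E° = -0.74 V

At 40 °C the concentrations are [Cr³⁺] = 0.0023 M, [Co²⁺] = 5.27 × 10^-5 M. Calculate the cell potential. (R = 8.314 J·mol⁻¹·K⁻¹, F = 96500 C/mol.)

The Co²⁺/Co couple has the higher reduction potential and acts as the cathode, so E°_cell = -0.28 − (-0.74) = 0.46 V.
Balancing electrons gives n = 6; the reaction quotient is Q = [Cr³⁺]^2/[Co²⁺]^3 = 3.61 × 10^7.
E = E° − (RT/nF) ln Q = 0.46 − (8.314×313)/(6×96500) × (17.403) = 0.460 − 0.078 = 0.382 V.

0.382 V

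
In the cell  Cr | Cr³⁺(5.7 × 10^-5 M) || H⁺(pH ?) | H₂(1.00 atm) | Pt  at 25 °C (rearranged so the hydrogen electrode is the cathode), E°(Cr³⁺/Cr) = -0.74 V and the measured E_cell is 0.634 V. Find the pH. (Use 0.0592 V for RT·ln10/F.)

pH = 3.21

E°_cell = 0.74 V and n = 6.
log Q = n(E° − E)/0.0592 = 6×(0.74 − 0.634)/0.0592 = 10.743.
With Q = [Cr³⁺]^2·P(H₂)^3 / [H⁺]^6, solving for [H⁺] gives log[H⁺] = -3.205, so pH = 3.21.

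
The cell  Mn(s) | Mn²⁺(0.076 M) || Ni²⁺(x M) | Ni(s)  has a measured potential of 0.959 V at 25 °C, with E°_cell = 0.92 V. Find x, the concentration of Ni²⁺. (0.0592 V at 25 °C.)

From the Nernst equation, log Q = n(E° − E)/0.0592 = 2(0.92 − 0.959)/0.0592 = -1.318, so Q = 0.0481.
With Q = [Mn²⁺]/[Ni²⁺] and the known concentrations, [Ni²⁺] in the denominator gives [Ni²⁺] = 1.6 M.

1.6 M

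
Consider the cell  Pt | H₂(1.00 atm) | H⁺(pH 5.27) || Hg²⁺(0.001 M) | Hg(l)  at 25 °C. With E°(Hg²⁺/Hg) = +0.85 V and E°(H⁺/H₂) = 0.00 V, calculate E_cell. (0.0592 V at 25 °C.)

The Hg²⁺/Hg couple is the cathode, so E°_cell = 0.85 V; n = 2.
[H⁺] = 10^(−5.27) = 5.4 × 10^-6 M, and Q = [H⁺]^2 / ([Hg²⁺]·P(H₂)) = 2.88 × 10^-8.
E = E° − (0.0592/2) log Q = 0.85 − (0.0592/2)(-7.540) = 1.073 V.

1.07 V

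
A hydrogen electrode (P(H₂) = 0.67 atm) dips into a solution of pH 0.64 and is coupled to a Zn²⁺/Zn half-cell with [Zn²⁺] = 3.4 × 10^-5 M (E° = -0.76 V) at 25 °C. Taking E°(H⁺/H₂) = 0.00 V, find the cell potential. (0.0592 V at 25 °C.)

0.86 V

The hydrogen couple is the cathode, so E°_cell = 0.76 V; n = 2.
[H⁺] = 10^(−0.64) = 0.23 M, and Q = [Zn²⁺]·P(H₂) / [H⁺]^2 = 4.34 × 10^-4.
E = E° − (0.0592/2) log Q = 0.76 − (0.0592/2)(-3.362) = 0.860 V.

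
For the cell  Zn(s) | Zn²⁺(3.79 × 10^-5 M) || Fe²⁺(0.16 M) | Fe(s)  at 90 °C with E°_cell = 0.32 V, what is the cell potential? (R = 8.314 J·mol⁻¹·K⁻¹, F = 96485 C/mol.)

Balancing electrons gives n = 2; the reaction quotient is Q = [Zn²⁺]/[Fe²⁺] = 2.37 × 10^-4.
E = E° − (RT/nF) ln Q = 0.32 − (8.314×363)/(2×96485) × (-8.348) = 0.320 + 0.131 = 0.451 V.

0.451 V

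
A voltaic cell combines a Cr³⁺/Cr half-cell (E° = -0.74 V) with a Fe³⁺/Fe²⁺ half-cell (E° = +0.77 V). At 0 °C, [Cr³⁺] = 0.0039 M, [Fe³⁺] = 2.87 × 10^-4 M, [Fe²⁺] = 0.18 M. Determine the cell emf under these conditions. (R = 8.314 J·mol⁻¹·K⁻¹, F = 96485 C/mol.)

1.40 V

The Fe³⁺/Fe²⁺ couple has the higher reduction potential and acts as the cathode, so E°_cell = +0.77 − (-0.74) = 1.51 V.
Balancing electrons gives n = 3; the reaction quotient is Q = [Cr³⁺]·[Fe²⁺]^3/[Fe³⁺]^3 = 9.62 × 10^5.
E = E° − (RT/nF) ln Q = 1.51 − (8.314×273)/(3×96485) × (13.777) = 1.510 − 0.108 = 1.402 V.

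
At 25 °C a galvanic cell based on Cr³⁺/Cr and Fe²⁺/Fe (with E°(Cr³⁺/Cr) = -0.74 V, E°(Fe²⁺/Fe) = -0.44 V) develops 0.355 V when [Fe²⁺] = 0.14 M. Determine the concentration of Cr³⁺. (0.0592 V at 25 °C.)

8.6 × 10^-5 M

From the Nernst equation, log Q = n(E° − E)/0.0592 = 6(0.30 − 0.355)/0.0592 = -5.574, so Q = 2.66 × 10^-6.
With Q = [Cr³⁺]^2/[Fe²⁺]^3 and the known concentrations, [Cr³⁺]^2 in the numerator gives [Cr³⁺] = 8.6 × 10^-5 M.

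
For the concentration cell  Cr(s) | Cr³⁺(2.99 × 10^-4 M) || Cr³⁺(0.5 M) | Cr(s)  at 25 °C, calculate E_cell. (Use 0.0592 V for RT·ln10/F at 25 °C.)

0.064 V

Both half-cells are Cr³⁺/Cr, so E°_cell = 0. The concentrated side is the cathode; the cell reaction moves Cr³⁺ from high to low concentration with n = 3.
Q = [Cr³⁺]_dilute/[Cr³⁺]_conc = 2.99 × 10^-4/0.5 = 5.98 × 10^-4.
E = 0 − (0.0592/3) log Q = −(0.0592/3)(-3.223) = 0.0636 V.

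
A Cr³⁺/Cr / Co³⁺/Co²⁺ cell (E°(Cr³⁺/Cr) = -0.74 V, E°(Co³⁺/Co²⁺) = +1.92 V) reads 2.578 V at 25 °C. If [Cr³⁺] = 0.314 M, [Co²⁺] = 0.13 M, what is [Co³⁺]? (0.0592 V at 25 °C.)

0.0036 M

From the Nernst equation, log Q = n(E° − E)/0.0592 = 3(2.66 − 2.578)/0.0592 = 4.155, so Q = 1.43 × 10^4.
With Q = [Cr³⁺]·[Co²⁺]^3/[Co³⁺]^3 and the known concentrations, [Co³⁺]^3 in the denominator gives [Co³⁺] = 0.0036 M.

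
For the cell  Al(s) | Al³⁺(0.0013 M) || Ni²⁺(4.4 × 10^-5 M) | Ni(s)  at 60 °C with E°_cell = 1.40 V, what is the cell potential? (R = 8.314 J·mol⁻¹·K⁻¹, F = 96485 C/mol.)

1.32 V

Balancing electrons gives n = 6; the reaction quotient is Q = [Al³⁺]^2/[Ni²⁺]^3 = 1.98 × 10^7.
E = E° − (RT/nF) ln Q = 1.40 − (8.314×333)/(6×96485) × (16.803) = 1.400 − 0.080 = 1.320 V.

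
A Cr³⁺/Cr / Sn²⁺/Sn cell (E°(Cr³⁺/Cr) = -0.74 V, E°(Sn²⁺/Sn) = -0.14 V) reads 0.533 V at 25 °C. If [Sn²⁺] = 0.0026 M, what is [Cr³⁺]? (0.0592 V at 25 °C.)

From the Nernst equation, log Q = n(E° − E)/0.0592 = 6(0.60 − 0.533)/0.0592 = 6.791, so Q = 6.17 × 10^6.
With Q = [Cr³⁺]^2/[Sn²⁺]^3 and the known concentrations, [Cr³⁺]^2 in the numerator gives [Cr³⁺] = 0.33 M.

0.33 M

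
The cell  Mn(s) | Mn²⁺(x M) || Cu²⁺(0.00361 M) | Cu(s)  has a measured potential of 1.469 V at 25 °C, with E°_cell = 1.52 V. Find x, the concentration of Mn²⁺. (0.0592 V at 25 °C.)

From the Nernst equation, log Q = n(E° − E)/0.0592 = 2(1.52 − 1.469)/0.0592 = 1.723, so Q = 52.8.
With Q = [Mn²⁺]/[Cu²⁺] and the known concentrations, [Mn²⁺] in the numerator gives [Mn²⁺] = 0.19 M.

0.19 M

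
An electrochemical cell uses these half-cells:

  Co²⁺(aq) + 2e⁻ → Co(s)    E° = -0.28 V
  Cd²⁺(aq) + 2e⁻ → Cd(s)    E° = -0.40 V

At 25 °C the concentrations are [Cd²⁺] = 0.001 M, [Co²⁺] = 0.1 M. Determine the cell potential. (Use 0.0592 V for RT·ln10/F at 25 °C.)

0.179 V

The Co²⁺/Co couple has the higher reduction potential and acts as the cathode, so E°_cell = -0.28 − (-0.40) = 0.12 V.
Balancing electrons gives n = 2; the reaction quotient is Q = [Cd²⁺]/[Co²⁺] = 0.0100.
At 25 °C, E = E° − (0.0592/n) log Q = 0.12 − (0.0592/2)(-2.000) = 0.120 + 0.059 = 0.179 V.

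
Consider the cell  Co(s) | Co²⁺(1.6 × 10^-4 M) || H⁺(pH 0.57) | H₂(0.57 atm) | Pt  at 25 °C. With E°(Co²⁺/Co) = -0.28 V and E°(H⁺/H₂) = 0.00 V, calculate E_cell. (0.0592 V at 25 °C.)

The hydrogen couple is the cathode, so E°_cell = 0.28 V; n = 2.
[H⁺] = 10^(−0.57) = 0.27 M, and Q = [Co²⁺]·P(H₂) / [H⁺]^2 = 0.00126.
E = E° − (0.0592/2) log Q = 0.28 − (0.0592/2)(-2.900) = 0.366 V.

0.37 V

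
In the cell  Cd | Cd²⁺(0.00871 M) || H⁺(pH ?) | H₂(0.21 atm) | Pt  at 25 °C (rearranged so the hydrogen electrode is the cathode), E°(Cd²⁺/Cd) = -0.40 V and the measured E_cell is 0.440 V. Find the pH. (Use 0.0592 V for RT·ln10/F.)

E°_cell = 0.40 V and n = 2.
log Q = n(E° − E)/0.0592 = 2×(0.40 − 0.440)/0.0592 = -1.351.
With Q = [Cd²⁺]·P(H₂) / [H⁺]^2, solving for [H⁺] gives log[H⁺] = -0.693, so pH = 0.69.

pH = 0.69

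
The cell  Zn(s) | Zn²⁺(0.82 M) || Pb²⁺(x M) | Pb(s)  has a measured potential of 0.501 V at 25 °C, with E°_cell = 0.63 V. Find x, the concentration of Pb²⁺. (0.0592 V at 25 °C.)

3.6 × 10^-5 M

From the Nernst equation, log Q = n(E° − E)/0.0592 = 2(0.63 − 0.501)/0.0592 = 4.358, so Q = 2.28 × 10^4.
With Q = [Zn²⁺]/[Pb²⁺] and the known concentrations, [Pb²⁺] in the denominator gives [Pb²⁺] = 3.6 × 10^-5 M.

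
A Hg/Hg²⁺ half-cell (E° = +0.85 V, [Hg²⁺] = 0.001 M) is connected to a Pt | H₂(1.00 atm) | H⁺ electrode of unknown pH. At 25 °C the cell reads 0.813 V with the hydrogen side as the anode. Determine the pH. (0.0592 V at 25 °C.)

E°_cell = 0.85 V and n = 2.
log Q = n(E° − E)/0.0592 = 2×(0.85 − 0.813)/0.0592 = 1.250.
With Q = [H⁺]^2 / ([Hg²⁺]·P(H₂)), solving for [H⁺] gives log[H⁺] = -0.875, so pH = 0.87.

pH = 0.87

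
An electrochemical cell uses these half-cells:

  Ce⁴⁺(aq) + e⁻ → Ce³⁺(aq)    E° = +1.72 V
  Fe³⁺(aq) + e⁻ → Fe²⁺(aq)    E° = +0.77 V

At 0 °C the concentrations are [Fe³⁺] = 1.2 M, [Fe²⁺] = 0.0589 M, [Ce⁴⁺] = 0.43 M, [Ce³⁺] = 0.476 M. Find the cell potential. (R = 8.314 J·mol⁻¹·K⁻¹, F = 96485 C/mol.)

0.877 V

The Ce⁴⁺/Ce³⁺ couple has the higher reduction potential and acts as the cathode, so E°_cell = +1.72 − (+0.77) = 0.95 V.
Balancing electrons gives n = 1; the reaction quotient is Q = [Fe³⁺]·[Ce³⁺]/([Fe²⁺]·[Ce⁴⁺]) = 22.6.
E = E° − (RT/nF) ln Q = 0.95 − (8.314×273)/(1×96485) × (3.116) = 0.950 − 0.073 = 0.877 V.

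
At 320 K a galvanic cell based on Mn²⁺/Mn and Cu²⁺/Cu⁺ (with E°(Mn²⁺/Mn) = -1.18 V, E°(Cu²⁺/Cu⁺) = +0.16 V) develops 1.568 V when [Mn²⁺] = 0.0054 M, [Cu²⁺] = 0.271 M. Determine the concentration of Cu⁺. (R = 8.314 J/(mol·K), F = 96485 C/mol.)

9.5 × 10^-4 M

From the Nernst equation, ln Q = nF(E° − E)/RT = 2×96485×(1.34 − 1.568)/(8.314×320) = -16.537, so Q = 6.58 × 10^-8.
With Q = [Mn²⁺]·[Cu⁺]^2/[Cu²⁺]^2 and the known concentrations, [Cu⁺]^2 in the numerator gives [Cu⁺] = 9.5 × 10^-4 M.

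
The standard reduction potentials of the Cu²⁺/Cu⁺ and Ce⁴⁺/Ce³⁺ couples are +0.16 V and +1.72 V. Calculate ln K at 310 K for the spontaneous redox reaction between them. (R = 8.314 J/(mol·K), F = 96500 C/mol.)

E°_cell = +1.72 − (+0.16) = 1.56 V, with n = 1 electron transferred.
At equilibrium E = 0, so the Nernst equation gives ln K = nFE°/RT = (1)(96500)(1.56)/((8.314)(310)) = 58.41.

ln K = 58.4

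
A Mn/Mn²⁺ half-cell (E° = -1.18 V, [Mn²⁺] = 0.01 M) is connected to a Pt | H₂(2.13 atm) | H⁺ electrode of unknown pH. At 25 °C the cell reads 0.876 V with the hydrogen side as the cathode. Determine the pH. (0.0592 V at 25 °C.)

E°_cell = 1.18 V and n = 2.
log Q = n(E° − E)/0.0592 = 2×(1.18 − 0.876)/0.0592 = 10.270.
With Q = [Mn²⁺]·P(H₂) / [H⁺]^2, solving for [H⁺] gives log[H⁺] = -5.971, so pH = 5.97.

pH = 5.97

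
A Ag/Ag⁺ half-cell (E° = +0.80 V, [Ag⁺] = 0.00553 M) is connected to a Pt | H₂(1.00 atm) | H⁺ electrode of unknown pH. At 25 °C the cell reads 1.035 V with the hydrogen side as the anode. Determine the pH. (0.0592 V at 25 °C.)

pH = 6.23

E°_cell = 0.80 V and n = 2.
log Q = n(E° − E)/0.0592 = 2×(0.80 − 1.035)/0.0592 = -7.939.
With Q = [H⁺]^2 / ([Ag⁺]^2·P(H₂)), solving for [H⁺] gives log[H⁺] = -6.227, so pH = 6.23.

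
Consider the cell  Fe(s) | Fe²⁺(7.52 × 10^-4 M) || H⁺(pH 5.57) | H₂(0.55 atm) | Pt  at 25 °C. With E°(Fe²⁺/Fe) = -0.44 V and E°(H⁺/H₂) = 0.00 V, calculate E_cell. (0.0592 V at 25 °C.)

0.21 V

The hydrogen couple is the cathode, so E°_cell = 0.44 V; n = 2.
[H⁺] = 10^(−5.57) = 2.7 × 10^-6 M, and Q = [Fe²⁺]·P(H₂) / [H⁺]^2 = 5.71 × 10^7.
E = E° − (0.0592/2) log Q = 0.44 − (0.0592/2)(7.757) = 0.210 V.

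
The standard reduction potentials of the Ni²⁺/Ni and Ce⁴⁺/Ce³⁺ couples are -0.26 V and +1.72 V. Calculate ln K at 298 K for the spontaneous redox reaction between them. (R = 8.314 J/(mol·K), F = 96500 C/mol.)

E°_cell = +1.72 − (-0.26) = 1.98 V, with n = 2 electrons transferred.
At equilibrium E = 0, so the Nernst equation gives ln K = nFE°/RT = (2)(96500)(1.98)/((8.314)(298)) = 154.24.

ln K = 154.2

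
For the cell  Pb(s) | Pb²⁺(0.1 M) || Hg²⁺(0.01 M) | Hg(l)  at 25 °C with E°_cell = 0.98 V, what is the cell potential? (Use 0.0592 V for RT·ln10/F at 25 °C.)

0.950 V

Balancing electrons gives n = 2; the reaction quotient is Q = [Pb²⁺]/[Hg²⁺] = 10.0.
At 25 °C, E = E° − (0.0592/n) log Q = 0.98 − (0.0592/2)(1.000) = 0.980 − 0.030 = 0.950 V.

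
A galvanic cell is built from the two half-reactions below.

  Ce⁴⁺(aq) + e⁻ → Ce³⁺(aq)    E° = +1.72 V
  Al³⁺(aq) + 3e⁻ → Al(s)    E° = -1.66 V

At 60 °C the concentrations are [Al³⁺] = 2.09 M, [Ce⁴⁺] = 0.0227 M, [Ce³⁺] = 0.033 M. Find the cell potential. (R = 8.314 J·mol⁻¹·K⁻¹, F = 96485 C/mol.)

The Ce⁴⁺/Ce³⁺ couple has the higher reduction potential and acts as the cathode, so E°_cell = +1.72 − (-1.66) = 3.38 V.
Balancing electrons gives n = 3; the reaction quotient is Q = [Al³⁺]·[Ce³⁺]^3/[Ce⁴⁺]^3 = 6.42.
E = E° − (RT/nF) ln Q = 3.38 − (8.314×333)/(3×96485) × (1.860) = 3.380 − 0.018 = 3.362 V.

3.36 V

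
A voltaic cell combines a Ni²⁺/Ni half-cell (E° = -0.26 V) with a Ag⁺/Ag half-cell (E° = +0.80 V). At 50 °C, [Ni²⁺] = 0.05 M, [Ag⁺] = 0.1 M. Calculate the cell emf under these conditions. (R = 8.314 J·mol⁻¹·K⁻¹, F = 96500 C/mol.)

The Ag⁺/Ag couple has the higher reduction potential and acts as the cathode, so E°_cell = +0.80 − (-0.26) = 1.06 V.
Balancing electrons gives n = 2; the reaction quotient is Q = [Ni²⁺]/[Ag⁺]^2 = 5.00.
E = E° − (RT/nF) ln Q = 1.06 − (8.314×323)/(2×96500) × (1.609) = 1.060 − 0.022 = 1.038 V.

1.04 V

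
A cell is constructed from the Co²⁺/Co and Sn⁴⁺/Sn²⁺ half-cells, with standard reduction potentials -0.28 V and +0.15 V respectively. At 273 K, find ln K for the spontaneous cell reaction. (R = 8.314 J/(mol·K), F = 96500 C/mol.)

E°_cell = +0.15 − (-0.28) = 0.43 V, with n = 2 electrons transferred.
At equilibrium E = 0, so the Nernst equation gives ln K = nFE°/RT = (2)(96500)(0.43)/((8.314)(273)) = 36.56.

ln K = 36.6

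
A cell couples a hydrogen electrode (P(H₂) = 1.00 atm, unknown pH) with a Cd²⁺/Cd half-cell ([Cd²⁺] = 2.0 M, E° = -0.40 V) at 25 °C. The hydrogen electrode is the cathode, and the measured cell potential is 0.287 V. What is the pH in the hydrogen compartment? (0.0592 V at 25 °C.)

E°_cell = 0.40 V and n = 2.
log Q = n(E° − E)/0.0592 = 2×(0.40 − 0.287)/0.0592 = 3.818.
With Q = [Cd²⁺]·P(H₂) / [H⁺]^2, solving for [H⁺] gives log[H⁺] = -1.758, so pH = 1.76.

pH = 1.76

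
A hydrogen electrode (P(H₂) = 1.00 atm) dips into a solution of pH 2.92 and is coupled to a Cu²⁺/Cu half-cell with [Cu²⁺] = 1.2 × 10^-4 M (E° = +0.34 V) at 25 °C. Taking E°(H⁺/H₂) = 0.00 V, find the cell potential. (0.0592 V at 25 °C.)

The Cu²⁺/Cu couple is the cathode, so E°_cell = 0.34 V; n = 2.
[H⁺] = 10^(−2.92) = 0.0012 M, and Q = [H⁺]^2 / ([Cu²⁺]·P(H₂)) = 0.0120.
E = E° − (0.0592/2) log Q = 0.34 − (0.0592/2)(-1.919) = 0.397 V.

0.40 V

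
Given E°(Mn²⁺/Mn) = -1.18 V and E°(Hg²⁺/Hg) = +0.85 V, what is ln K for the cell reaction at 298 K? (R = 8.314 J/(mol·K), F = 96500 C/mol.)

E°_cell = +0.85 − (-1.18) = 2.03 V, with n = 2 electrons transferred.
At equilibrium E = 0, so the Nernst equation gives ln K = nFE°/RT = (2)(96500)(2.03)/((8.314)(298)) = 158.13.

ln K = 158.1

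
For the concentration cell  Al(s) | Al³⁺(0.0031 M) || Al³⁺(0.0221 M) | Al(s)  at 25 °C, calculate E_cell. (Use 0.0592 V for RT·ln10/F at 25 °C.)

Both half-cells are Al³⁺/Al, so E°_cell = 0. The concentrated side is the cathode; the cell reaction moves Al³⁺ from high to low concentration with n = 3.
Q = [Al³⁺]_dilute/[Al³⁺]_conc = 0.0031/0.0221 = 0.140.
E = 0 − (0.0592/3) log Q = −(0.0592/3)(-0.853) = 0.0168 V.

0.017 V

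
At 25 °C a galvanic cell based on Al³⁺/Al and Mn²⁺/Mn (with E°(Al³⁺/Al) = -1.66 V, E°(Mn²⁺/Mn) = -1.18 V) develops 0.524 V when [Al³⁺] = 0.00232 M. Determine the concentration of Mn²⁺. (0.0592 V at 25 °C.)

From the Nernst equation, log Q = n(E° − E)/0.0592 = 6(0.48 − 0.524)/0.0592 = -4.459, so Q = 3.47 × 10^-5.
With Q = [Al³⁺]^2/[Mn²⁺]^3 and the known concentrations, [Mn²⁺]^3 in the denominator gives [Mn²⁺] = 0.54 M.

0.54 M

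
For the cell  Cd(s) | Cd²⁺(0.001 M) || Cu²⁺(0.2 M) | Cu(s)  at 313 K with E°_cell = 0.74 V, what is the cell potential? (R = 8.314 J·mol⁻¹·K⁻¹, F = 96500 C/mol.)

0.811 V

Balancing electrons gives n = 2; the reaction quotient is Q = [Cd²⁺]/[Cu²⁺] = 0.00500.
E = E° − (RT/nF) ln Q = 0.74 − (8.314×313)/(2×96500) × (-5.298) = 0.740 + 0.071 = 0.811 V.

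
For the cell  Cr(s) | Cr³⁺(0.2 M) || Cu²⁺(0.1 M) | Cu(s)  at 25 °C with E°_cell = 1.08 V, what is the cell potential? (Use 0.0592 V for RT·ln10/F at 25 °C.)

1.06 V

Balancing electrons gives n = 6; the reaction quotient is Q = [Cr³⁺]^2/[Cu²⁺]^3 = 40.0.
At 25 °C, E = E° − (0.0592/n) log Q = 1.08 − (0.0592/6)(1.602) = 1.080 − 0.016 = 1.064 V.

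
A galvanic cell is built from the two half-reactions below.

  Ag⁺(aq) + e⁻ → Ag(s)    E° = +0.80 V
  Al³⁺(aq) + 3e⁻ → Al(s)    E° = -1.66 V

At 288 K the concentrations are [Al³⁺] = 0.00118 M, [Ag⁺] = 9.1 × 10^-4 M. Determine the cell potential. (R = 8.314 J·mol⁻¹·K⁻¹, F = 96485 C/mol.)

The Ag⁺/Ag couple has the higher reduction potential and acts as the cathode, so E°_cell = +0.80 − (-1.66) = 2.46 V.
Balancing electrons gives n = 3; the reaction quotient is Q = [Al³⁺]/[Ag⁺]^3 = 1.57 × 10^6.
E = E° − (RT/nF) ln Q = 2.46 − (8.314×288)/(3×96485) × (14.264) = 2.460 − 0.118 = 2.342 V.

2.34 V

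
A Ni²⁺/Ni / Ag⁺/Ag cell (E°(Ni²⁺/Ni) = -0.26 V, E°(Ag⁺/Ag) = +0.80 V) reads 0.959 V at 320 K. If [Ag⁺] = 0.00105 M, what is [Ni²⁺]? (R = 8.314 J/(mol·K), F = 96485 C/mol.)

0.0017 M

From the Nernst equation, ln Q = nF(E° − E)/RT = 2×96485×(1.06 − 0.959)/(8.314×320) = 7.326, so Q = 1520.
With Q = [Ni²⁺]/[Ag⁺]^2 and the known concentrations, [Ni²⁺] in the numerator gives [Ni²⁺] = 0.0017 M.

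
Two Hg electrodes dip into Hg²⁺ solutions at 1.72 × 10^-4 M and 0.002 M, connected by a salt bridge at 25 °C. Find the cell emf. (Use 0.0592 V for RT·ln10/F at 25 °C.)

Both half-cells are Hg²⁺/Hg, so E°_cell = 0. The concentrated side is the cathode; the cell reaction moves Hg²⁺ from high to low concentration with n = 2.
Q = [Hg²⁺]_dilute/[Hg²⁺]_conc = 1.72 × 10^-4/0.002 = 0.0860.
E = 0 − (0.0592/2) log Q = −(0.0592/2)(-1.066) = 0.0316 V.

0.032 V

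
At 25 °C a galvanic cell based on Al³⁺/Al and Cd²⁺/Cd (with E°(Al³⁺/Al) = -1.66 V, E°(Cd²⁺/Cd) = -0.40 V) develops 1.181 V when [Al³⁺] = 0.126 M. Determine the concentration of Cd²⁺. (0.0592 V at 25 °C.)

From the Nernst equation, log Q = n(E° − E)/0.0592 = 6(1.26 − 1.181)/0.0592 = 8.007, so Q = 1.02 × 10^8.
With Q = [Al³⁺]^2/[Cd²⁺]^3 and the known concentrations, [Cd²⁺]^3 in the denominator gives [Cd²⁺] = 5.4 × 10^-4 M.

5.4 × 10^-4 M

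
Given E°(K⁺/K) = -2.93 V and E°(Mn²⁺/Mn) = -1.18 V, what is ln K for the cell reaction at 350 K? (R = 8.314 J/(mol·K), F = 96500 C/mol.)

ln K = 116.1

E°_cell = -1.18 − (-2.93) = 1.75 V, with n = 2 electrons transferred.
At equilibrium E = 0, so the Nernst equation gives ln K = nFE°/RT = (2)(96500)(1.75)/((8.314)(350)) = 116.07.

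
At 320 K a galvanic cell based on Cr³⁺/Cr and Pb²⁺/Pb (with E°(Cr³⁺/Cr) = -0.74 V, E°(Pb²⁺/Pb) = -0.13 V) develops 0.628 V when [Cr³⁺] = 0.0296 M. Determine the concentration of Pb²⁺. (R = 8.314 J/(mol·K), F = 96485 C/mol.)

0.35 M

From the Nernst equation, ln Q = nF(E° − E)/RT = 6×96485×(0.61 − 0.628)/(8.314×320) = -3.917, so Q = 0.0199.
With Q = [Cr³⁺]^2/[Pb²⁺]^3 and the known concentrations, [Pb²⁺]^3 in the denominator gives [Pb²⁺] = 0.35 M.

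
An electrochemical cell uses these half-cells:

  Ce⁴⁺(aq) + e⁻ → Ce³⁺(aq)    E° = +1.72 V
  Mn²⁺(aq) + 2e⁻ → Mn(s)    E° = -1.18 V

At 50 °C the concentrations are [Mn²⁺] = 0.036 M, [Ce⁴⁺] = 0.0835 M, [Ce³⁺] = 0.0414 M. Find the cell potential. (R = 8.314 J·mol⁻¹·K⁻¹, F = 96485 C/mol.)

The Ce⁴⁺/Ce³⁺ couple has the higher reduction potential and acts as the cathode, so E°_cell = +1.72 − (-1.18) = 2.90 V.
Balancing electrons gives n = 2; the reaction quotient is Q = [Mn²⁺]·[Ce³⁺]^2/[Ce⁴⁺]^2 = 0.00885.
E = E° − (RT/nF) ln Q = 2.90 − (8.314×323)/(2×96485) × (-4.727) = 2.900 + 0.066 = 2.966 V.

2.97 V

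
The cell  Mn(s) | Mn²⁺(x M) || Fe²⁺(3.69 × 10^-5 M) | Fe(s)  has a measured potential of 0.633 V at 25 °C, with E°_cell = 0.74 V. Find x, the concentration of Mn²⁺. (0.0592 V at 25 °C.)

0.15 M

From the Nernst equation, log Q = n(E° − E)/0.0592 = 2(0.74 − 0.633)/0.0592 = 3.615, so Q = 4120.
With Q = [Mn²⁺]/[Fe²⁺] and the known concentrations, [Mn²⁺] in the numerator gives [Mn²⁺] = 0.15 M.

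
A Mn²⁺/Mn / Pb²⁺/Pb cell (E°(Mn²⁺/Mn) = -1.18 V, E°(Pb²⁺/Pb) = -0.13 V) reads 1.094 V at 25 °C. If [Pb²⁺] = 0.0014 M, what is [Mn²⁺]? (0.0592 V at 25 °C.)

From the Nernst equation, log Q = n(E° − E)/0.0592 = 2(1.05 − 1.094)/0.0592 = -1.486, so Q = 0.0326.
With Q = [Mn²⁺]/[Pb²⁺] and the known concentrations, [Mn²⁺] in the numerator gives [Mn²⁺] = 4.6 × 10^-5 M.

4.6 × 10^-5 M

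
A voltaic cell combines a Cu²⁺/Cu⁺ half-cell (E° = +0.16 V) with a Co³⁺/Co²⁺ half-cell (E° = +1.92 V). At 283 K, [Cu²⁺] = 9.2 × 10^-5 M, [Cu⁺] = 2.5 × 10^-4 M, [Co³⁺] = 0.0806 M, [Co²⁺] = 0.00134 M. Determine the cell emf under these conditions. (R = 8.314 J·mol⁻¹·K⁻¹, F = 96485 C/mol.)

1.88 V

The Co³⁺/Co²⁺ couple has the higher reduction potential and acts as the cathode, so E°_cell = +1.92 − (+0.16) = 1.76 V.
Balancing electrons gives n = 1; the reaction quotient is Q = [Cu²⁺]·[Co²⁺]/([Cu⁺]·[Co³⁺]) = 0.00612.
E = E° − (RT/nF) ln Q = 1.76 − (8.314×283)/(1×96485) × (-5.097) = 1.760 + 0.124 = 1.884 V.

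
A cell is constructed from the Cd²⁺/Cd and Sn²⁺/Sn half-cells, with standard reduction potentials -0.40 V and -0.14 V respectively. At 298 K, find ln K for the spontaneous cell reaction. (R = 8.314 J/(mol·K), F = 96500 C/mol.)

E°_cell = -0.14 − (-0.40) = 0.26 V, with n = 2 electrons transferred.
At equilibrium E = 0, so the Nernst equation gives ln K = nFE°/RT = (2)(96500)(0.26)/((8.314)(298)) = 20.25.

ln K = 20.3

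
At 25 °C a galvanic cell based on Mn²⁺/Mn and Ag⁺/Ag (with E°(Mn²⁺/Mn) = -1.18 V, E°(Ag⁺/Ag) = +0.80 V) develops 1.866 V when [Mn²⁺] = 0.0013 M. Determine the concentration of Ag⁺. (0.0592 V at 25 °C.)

4.3 × 10^-4 M

From the Nernst equation, log Q = n(E° − E)/0.0592 = 2(1.98 − 1.866)/0.0592 = 3.851, so Q = 7100.
With Q = [Mn²⁺]/[Ag⁺]^2 and the known concentrations, [Ag⁺]^2 in the denominator gives [Ag⁺] = 4.3 × 10^-4 M.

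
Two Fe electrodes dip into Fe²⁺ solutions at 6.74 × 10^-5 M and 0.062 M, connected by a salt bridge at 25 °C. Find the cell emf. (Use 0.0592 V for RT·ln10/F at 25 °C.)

0.088 V

Both half-cells are Fe²⁺/Fe, so E°_cell = 0. The concentrated side is the cathode; the cell reaction moves Fe²⁺ from high to low concentration with n = 2.
Q = [Fe²⁺]_dilute/[Fe²⁺]_conc = 6.74 × 10^-5/0.062 = 0.00109.
E = 0 − (0.0592/2) log Q = −(0.0592/2)(-2.964) = 0.0877 V.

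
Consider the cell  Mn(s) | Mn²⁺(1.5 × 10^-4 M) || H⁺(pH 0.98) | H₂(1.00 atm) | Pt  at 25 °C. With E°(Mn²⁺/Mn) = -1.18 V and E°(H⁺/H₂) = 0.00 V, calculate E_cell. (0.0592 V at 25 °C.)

The hydrogen couple is the cathode, so E°_cell = 1.18 V; n = 2.
[H⁺] = 10^(−0.98) = 0.10 M, and Q = [Mn²⁺]·P(H₂) / [H⁺]^2 = 0.0137.
E = E° − (0.0592/2) log Q = 1.18 − (0.0592/2)(-1.864) = 1.235 V.

1.24 V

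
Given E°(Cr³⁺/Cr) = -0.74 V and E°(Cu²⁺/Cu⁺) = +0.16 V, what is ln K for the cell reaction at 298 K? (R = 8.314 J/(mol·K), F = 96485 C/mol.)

E°_cell = +0.16 − (-0.74) = 0.90 V, with n = 3 electrons transferred.
At equilibrium E = 0, so the Nernst equation gives ln K = nFE°/RT = (3)(96485)(0.90)/((8.314)(298)) = 105.15.

ln K = 105.1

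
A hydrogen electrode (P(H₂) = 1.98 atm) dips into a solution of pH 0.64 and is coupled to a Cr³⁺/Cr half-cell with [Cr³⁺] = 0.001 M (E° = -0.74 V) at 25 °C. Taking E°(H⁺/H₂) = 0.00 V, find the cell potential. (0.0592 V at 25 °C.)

0.75 V

The hydrogen couple is the cathode, so E°_cell = 0.74 V; n = 6.
[H⁺] = 10^(−0.64) = 0.23 M, and Q = [Cr³⁺]^2·P(H₂)^3 / [H⁺]^6 = 0.0537.
E = E° − (0.0592/6) log Q = 0.74 − (0.0592/6)(-1.270) = 0.753 V.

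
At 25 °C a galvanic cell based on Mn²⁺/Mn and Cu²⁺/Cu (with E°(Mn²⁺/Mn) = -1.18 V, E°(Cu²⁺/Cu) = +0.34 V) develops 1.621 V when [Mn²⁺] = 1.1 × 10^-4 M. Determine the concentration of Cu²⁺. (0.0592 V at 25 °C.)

From the Nernst equation, log Q = n(E° − E)/0.0592 = 2(1.52 − 1.621)/0.0592 = -3.412, so Q = 3.87 × 10^-4.
With Q = [Mn²⁺]/[Cu²⁺] and the known concentrations, [Cu²⁺] in the denominator gives [Cu²⁺] = 0.28 M.

0.28 M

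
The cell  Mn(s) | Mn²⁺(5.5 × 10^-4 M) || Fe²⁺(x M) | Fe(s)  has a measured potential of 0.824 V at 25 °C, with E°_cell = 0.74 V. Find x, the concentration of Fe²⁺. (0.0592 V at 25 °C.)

0.38 M

From the Nernst equation, log Q = n(E° − E)/0.0592 = 2(0.74 − 0.824)/0.0592 = -2.838, so Q = 0.00145.
With Q = [Mn²⁺]/[Fe²⁺] and the known concentrations, [Fe²⁺] in the denominator gives [Fe²⁺] = 0.38 M.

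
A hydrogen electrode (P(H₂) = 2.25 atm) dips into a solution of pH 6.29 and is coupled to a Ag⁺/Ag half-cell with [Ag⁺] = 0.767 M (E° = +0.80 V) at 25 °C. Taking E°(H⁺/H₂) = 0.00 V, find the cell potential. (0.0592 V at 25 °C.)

1.18 V

The Ag⁺/Ag couple is the cathode, so E°_cell = 0.80 V; n = 2.
[H⁺] = 10^(−6.29) = 5.1 × 10^-7 M, and Q = [H⁺]^2 / ([Ag⁺]^2·P(H₂)) = 1.99 × 10^-13.
E = E° − (0.0592/2) log Q = 0.80 − (0.0592/2)(-12.702) = 1.176 V.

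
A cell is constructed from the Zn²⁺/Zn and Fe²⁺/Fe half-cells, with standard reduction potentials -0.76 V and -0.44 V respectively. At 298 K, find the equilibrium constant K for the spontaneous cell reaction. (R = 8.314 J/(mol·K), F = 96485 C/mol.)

E°_cell = -0.44 − (-0.76) = 0.32 V, with n = 2 electrons transferred.
At equilibrium E = 0, so the Nernst equation gives ln K = nFE°/RT = (2)(96485)(0.32)/((8.314)(298)) = 24.92.
K = e^24.92 = 6.7 × 10^10.

6.7 × 10^10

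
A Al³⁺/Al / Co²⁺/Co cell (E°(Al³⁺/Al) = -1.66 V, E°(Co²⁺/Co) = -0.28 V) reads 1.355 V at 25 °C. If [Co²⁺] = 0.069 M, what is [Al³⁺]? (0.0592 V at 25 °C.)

0.34 M

From the Nernst equation, log Q = n(E° − E)/0.0592 = 6(1.38 − 1.355)/0.0592 = 2.534, so Q = 342.
With Q = [Al³⁺]^2/[Co²⁺]^3 and the known concentrations, [Al³⁺]^2 in the numerator gives [Al³⁺] = 0.34 M.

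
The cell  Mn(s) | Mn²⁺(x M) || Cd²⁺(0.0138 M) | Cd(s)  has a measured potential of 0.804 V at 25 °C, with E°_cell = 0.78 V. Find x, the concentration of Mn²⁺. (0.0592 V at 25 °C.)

0.0021 M

From the Nernst equation, log Q = n(E° − E)/0.0592 = 2(0.78 − 0.804)/0.0592 = -0.811, so Q = 0.155.
With Q = [Mn²⁺]/[Cd²⁺] and the known concentrations, [Mn²⁺] in the numerator gives [Mn²⁺] = 0.0021 M.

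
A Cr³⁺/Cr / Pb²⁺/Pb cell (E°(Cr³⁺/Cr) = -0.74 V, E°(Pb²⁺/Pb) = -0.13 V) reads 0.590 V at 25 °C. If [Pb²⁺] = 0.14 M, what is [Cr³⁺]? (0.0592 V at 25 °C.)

0.54 M

From the Nernst equation, log Q = n(E° − E)/0.0592 = 6(0.61 − 0.590)/0.0592 = 2.027, so Q = 106.
With Q = [Cr³⁺]^2/[Pb²⁺]^3 and the known concentrations, [Cr³⁺]^2 in the numerator gives [Cr³⁺] = 0.54 M.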